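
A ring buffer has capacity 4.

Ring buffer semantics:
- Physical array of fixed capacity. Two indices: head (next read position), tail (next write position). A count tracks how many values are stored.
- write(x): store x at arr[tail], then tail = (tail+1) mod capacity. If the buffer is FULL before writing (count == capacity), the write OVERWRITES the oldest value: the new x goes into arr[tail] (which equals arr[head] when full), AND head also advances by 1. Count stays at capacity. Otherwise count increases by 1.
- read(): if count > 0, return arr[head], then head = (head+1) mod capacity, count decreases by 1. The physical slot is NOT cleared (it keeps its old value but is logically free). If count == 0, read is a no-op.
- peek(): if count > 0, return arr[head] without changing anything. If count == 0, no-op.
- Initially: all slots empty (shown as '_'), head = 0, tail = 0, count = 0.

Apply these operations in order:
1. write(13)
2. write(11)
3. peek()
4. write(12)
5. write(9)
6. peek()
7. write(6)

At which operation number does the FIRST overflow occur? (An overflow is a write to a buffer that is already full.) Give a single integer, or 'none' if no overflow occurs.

After op 1 (write(13)): arr=[13 _ _ _] head=0 tail=1 count=1
After op 2 (write(11)): arr=[13 11 _ _] head=0 tail=2 count=2
After op 3 (peek()): arr=[13 11 _ _] head=0 tail=2 count=2
After op 4 (write(12)): arr=[13 11 12 _] head=0 tail=3 count=3
After op 5 (write(9)): arr=[13 11 12 9] head=0 tail=0 count=4
After op 6 (peek()): arr=[13 11 12 9] head=0 tail=0 count=4
After op 7 (write(6)): arr=[6 11 12 9] head=1 tail=1 count=4

Answer: 7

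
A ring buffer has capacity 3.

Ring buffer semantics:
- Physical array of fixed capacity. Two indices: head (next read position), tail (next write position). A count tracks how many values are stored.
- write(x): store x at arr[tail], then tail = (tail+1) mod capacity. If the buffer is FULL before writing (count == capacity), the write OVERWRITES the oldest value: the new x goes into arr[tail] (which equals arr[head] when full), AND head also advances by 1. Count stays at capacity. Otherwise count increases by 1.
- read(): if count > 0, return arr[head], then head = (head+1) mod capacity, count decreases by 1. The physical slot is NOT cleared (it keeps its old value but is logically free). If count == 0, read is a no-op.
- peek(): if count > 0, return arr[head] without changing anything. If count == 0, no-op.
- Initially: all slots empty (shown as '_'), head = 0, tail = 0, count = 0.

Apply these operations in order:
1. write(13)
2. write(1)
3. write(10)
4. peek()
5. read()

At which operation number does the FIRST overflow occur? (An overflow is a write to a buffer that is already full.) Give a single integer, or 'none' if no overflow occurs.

Answer: none

Derivation:
After op 1 (write(13)): arr=[13 _ _] head=0 tail=1 count=1
After op 2 (write(1)): arr=[13 1 _] head=0 tail=2 count=2
After op 3 (write(10)): arr=[13 1 10] head=0 tail=0 count=3
After op 4 (peek()): arr=[13 1 10] head=0 tail=0 count=3
After op 5 (read()): arr=[13 1 10] head=1 tail=0 count=2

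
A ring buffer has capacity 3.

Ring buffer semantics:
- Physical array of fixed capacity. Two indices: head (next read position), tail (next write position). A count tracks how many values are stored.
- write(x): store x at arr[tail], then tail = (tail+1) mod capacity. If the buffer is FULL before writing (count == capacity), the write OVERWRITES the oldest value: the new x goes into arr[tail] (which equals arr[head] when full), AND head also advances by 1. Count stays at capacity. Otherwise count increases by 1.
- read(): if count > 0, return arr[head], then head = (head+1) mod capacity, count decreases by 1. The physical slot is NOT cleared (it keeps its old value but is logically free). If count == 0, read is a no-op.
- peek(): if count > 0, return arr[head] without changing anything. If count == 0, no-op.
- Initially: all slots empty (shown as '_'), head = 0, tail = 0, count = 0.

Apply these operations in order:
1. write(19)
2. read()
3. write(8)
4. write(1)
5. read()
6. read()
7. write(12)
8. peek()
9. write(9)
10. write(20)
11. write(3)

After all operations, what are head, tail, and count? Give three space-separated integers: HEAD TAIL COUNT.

After op 1 (write(19)): arr=[19 _ _] head=0 tail=1 count=1
After op 2 (read()): arr=[19 _ _] head=1 tail=1 count=0
After op 3 (write(8)): arr=[19 8 _] head=1 tail=2 count=1
After op 4 (write(1)): arr=[19 8 1] head=1 tail=0 count=2
After op 5 (read()): arr=[19 8 1] head=2 tail=0 count=1
After op 6 (read()): arr=[19 8 1] head=0 tail=0 count=0
After op 7 (write(12)): arr=[12 8 1] head=0 tail=1 count=1
After op 8 (peek()): arr=[12 8 1] head=0 tail=1 count=1
After op 9 (write(9)): arr=[12 9 1] head=0 tail=2 count=2
After op 10 (write(20)): arr=[12 9 20] head=0 tail=0 count=3
After op 11 (write(3)): arr=[3 9 20] head=1 tail=1 count=3

Answer: 1 1 3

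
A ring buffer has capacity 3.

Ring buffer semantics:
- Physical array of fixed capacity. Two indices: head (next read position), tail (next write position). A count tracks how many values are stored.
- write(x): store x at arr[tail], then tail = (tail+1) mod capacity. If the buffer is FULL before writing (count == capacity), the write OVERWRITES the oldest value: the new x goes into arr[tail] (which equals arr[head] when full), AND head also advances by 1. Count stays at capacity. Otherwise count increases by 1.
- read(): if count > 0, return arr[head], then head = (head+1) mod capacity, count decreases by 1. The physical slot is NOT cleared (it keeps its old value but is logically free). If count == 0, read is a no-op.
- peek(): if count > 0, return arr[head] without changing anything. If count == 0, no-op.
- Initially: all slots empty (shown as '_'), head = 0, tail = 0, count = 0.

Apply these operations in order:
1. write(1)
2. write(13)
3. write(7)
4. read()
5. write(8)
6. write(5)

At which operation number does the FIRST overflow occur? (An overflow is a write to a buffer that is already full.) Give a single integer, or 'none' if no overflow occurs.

After op 1 (write(1)): arr=[1 _ _] head=0 tail=1 count=1
After op 2 (write(13)): arr=[1 13 _] head=0 tail=2 count=2
After op 3 (write(7)): arr=[1 13 7] head=0 tail=0 count=3
After op 4 (read()): arr=[1 13 7] head=1 tail=0 count=2
After op 5 (write(8)): arr=[8 13 7] head=1 tail=1 count=3
After op 6 (write(5)): arr=[8 5 7] head=2 tail=2 count=3

Answer: 6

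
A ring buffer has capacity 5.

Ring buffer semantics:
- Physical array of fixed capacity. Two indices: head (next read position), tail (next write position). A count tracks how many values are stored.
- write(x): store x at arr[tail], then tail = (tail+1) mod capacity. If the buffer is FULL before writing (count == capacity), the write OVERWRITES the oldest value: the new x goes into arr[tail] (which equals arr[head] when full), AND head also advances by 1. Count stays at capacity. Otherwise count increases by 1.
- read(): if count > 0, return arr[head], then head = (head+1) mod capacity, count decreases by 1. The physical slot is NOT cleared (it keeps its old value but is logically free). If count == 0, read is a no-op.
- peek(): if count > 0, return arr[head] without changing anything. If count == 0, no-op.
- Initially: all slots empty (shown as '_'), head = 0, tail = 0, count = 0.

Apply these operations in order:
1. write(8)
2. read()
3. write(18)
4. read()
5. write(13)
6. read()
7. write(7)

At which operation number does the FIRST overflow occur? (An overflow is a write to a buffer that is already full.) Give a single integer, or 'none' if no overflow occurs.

Answer: none

Derivation:
After op 1 (write(8)): arr=[8 _ _ _ _] head=0 tail=1 count=1
After op 2 (read()): arr=[8 _ _ _ _] head=1 tail=1 count=0
After op 3 (write(18)): arr=[8 18 _ _ _] head=1 tail=2 count=1
After op 4 (read()): arr=[8 18 _ _ _] head=2 tail=2 count=0
After op 5 (write(13)): arr=[8 18 13 _ _] head=2 tail=3 count=1
After op 6 (read()): arr=[8 18 13 _ _] head=3 tail=3 count=0
After op 7 (write(7)): arr=[8 18 13 7 _] head=3 tail=4 count=1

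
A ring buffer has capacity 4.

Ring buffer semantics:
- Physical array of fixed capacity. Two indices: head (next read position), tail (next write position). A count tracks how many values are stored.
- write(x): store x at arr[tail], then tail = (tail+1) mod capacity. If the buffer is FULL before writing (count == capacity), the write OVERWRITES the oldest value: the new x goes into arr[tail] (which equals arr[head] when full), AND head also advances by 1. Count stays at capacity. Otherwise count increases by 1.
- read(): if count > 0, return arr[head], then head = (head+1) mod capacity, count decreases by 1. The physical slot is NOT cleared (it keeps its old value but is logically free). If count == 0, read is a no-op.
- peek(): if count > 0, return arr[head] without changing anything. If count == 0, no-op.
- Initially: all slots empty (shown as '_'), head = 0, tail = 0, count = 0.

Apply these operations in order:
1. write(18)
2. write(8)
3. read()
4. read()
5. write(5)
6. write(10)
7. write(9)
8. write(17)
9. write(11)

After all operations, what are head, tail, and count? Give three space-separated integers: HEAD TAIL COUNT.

After op 1 (write(18)): arr=[18 _ _ _] head=0 tail=1 count=1
After op 2 (write(8)): arr=[18 8 _ _] head=0 tail=2 count=2
After op 3 (read()): arr=[18 8 _ _] head=1 tail=2 count=1
After op 4 (read()): arr=[18 8 _ _] head=2 tail=2 count=0
After op 5 (write(5)): arr=[18 8 5 _] head=2 tail=3 count=1
After op 6 (write(10)): arr=[18 8 5 10] head=2 tail=0 count=2
After op 7 (write(9)): arr=[9 8 5 10] head=2 tail=1 count=3
After op 8 (write(17)): arr=[9 17 5 10] head=2 tail=2 count=4
After op 9 (write(11)): arr=[9 17 11 10] head=3 tail=3 count=4

Answer: 3 3 4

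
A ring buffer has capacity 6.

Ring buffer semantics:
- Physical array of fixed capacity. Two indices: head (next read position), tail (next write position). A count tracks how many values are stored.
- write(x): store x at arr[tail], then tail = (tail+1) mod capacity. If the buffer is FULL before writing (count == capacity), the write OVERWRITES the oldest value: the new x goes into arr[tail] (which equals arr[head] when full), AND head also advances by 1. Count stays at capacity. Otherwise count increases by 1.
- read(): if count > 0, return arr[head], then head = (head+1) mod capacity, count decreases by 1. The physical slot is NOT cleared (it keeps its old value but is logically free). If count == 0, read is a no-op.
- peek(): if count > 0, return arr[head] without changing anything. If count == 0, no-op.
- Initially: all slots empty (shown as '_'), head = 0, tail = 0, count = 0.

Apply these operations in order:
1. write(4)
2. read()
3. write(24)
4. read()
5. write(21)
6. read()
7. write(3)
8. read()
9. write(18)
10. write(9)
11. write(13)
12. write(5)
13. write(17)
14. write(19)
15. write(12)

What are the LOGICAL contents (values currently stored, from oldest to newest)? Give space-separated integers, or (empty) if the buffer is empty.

After op 1 (write(4)): arr=[4 _ _ _ _ _] head=0 tail=1 count=1
After op 2 (read()): arr=[4 _ _ _ _ _] head=1 tail=1 count=0
After op 3 (write(24)): arr=[4 24 _ _ _ _] head=1 tail=2 count=1
After op 4 (read()): arr=[4 24 _ _ _ _] head=2 tail=2 count=0
After op 5 (write(21)): arr=[4 24 21 _ _ _] head=2 tail=3 count=1
After op 6 (read()): arr=[4 24 21 _ _ _] head=3 tail=3 count=0
After op 7 (write(3)): arr=[4 24 21 3 _ _] head=3 tail=4 count=1
After op 8 (read()): arr=[4 24 21 3 _ _] head=4 tail=4 count=0
After op 9 (write(18)): arr=[4 24 21 3 18 _] head=4 tail=5 count=1
After op 10 (write(9)): arr=[4 24 21 3 18 9] head=4 tail=0 count=2
After op 11 (write(13)): arr=[13 24 21 3 18 9] head=4 tail=1 count=3
After op 12 (write(5)): arr=[13 5 21 3 18 9] head=4 tail=2 count=4
After op 13 (write(17)): arr=[13 5 17 3 18 9] head=4 tail=3 count=5
After op 14 (write(19)): arr=[13 5 17 19 18 9] head=4 tail=4 count=6
After op 15 (write(12)): arr=[13 5 17 19 12 9] head=5 tail=5 count=6

Answer: 9 13 5 17 19 12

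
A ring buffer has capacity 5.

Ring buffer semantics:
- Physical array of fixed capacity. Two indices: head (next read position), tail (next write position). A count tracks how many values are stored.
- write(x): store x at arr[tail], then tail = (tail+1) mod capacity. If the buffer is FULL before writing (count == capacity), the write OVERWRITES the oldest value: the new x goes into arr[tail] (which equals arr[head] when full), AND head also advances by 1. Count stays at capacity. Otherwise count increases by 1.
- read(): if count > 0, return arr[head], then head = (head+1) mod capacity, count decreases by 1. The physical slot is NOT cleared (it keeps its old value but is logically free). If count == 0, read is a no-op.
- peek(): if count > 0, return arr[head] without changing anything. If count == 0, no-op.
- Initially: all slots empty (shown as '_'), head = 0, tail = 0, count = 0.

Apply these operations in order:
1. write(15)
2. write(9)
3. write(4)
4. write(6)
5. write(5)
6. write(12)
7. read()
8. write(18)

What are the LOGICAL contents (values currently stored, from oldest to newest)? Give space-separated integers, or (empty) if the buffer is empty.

After op 1 (write(15)): arr=[15 _ _ _ _] head=0 tail=1 count=1
After op 2 (write(9)): arr=[15 9 _ _ _] head=0 tail=2 count=2
After op 3 (write(4)): arr=[15 9 4 _ _] head=0 tail=3 count=3
After op 4 (write(6)): arr=[15 9 4 6 _] head=0 tail=4 count=4
After op 5 (write(5)): arr=[15 9 4 6 5] head=0 tail=0 count=5
After op 6 (write(12)): arr=[12 9 4 6 5] head=1 tail=1 count=5
After op 7 (read()): arr=[12 9 4 6 5] head=2 tail=1 count=4
After op 8 (write(18)): arr=[12 18 4 6 5] head=2 tail=2 count=5

Answer: 4 6 5 12 18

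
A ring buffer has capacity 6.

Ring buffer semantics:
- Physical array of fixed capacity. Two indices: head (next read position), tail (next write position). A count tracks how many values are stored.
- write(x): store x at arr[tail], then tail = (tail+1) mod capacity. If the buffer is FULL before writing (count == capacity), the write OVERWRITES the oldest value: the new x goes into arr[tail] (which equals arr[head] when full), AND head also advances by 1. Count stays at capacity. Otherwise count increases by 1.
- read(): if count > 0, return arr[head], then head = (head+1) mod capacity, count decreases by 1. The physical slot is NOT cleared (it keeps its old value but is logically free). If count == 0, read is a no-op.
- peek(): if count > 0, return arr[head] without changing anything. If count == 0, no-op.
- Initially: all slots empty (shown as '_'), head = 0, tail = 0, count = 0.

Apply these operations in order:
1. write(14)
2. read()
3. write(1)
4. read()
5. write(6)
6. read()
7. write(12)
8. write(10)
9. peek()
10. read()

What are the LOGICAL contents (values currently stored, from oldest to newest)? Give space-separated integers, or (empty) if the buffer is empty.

After op 1 (write(14)): arr=[14 _ _ _ _ _] head=0 tail=1 count=1
After op 2 (read()): arr=[14 _ _ _ _ _] head=1 tail=1 count=0
After op 3 (write(1)): arr=[14 1 _ _ _ _] head=1 tail=2 count=1
After op 4 (read()): arr=[14 1 _ _ _ _] head=2 tail=2 count=0
After op 5 (write(6)): arr=[14 1 6 _ _ _] head=2 tail=3 count=1
After op 6 (read()): arr=[14 1 6 _ _ _] head=3 tail=3 count=0
After op 7 (write(12)): arr=[14 1 6 12 _ _] head=3 tail=4 count=1
After op 8 (write(10)): arr=[14 1 6 12 10 _] head=3 tail=5 count=2
After op 9 (peek()): arr=[14 1 6 12 10 _] head=3 tail=5 count=2
After op 10 (read()): arr=[14 1 6 12 10 _] head=4 tail=5 count=1

Answer: 10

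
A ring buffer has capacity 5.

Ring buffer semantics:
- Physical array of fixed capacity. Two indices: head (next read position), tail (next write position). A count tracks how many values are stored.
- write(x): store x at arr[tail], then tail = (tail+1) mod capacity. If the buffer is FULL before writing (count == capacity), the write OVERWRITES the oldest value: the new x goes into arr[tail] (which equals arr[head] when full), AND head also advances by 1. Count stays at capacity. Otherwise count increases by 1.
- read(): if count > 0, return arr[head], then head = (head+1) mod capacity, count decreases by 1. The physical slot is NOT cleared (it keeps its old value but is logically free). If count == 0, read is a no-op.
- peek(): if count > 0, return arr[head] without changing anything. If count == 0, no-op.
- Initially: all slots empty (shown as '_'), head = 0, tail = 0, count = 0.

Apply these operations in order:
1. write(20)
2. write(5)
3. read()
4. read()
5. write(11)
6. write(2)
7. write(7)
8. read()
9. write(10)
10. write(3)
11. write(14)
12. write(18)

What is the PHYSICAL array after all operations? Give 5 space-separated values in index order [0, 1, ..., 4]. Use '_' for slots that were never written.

Answer: 10 3 14 18 7

Derivation:
After op 1 (write(20)): arr=[20 _ _ _ _] head=0 tail=1 count=1
After op 2 (write(5)): arr=[20 5 _ _ _] head=0 tail=2 count=2
After op 3 (read()): arr=[20 5 _ _ _] head=1 tail=2 count=1
After op 4 (read()): arr=[20 5 _ _ _] head=2 tail=2 count=0
After op 5 (write(11)): arr=[20 5 11 _ _] head=2 tail=3 count=1
After op 6 (write(2)): arr=[20 5 11 2 _] head=2 tail=4 count=2
After op 7 (write(7)): arr=[20 5 11 2 7] head=2 tail=0 count=3
After op 8 (read()): arr=[20 5 11 2 7] head=3 tail=0 count=2
After op 9 (write(10)): arr=[10 5 11 2 7] head=3 tail=1 count=3
After op 10 (write(3)): arr=[10 3 11 2 7] head=3 tail=2 count=4
After op 11 (write(14)): arr=[10 3 14 2 7] head=3 tail=3 count=5
After op 12 (write(18)): arr=[10 3 14 18 7] head=4 tail=4 count=5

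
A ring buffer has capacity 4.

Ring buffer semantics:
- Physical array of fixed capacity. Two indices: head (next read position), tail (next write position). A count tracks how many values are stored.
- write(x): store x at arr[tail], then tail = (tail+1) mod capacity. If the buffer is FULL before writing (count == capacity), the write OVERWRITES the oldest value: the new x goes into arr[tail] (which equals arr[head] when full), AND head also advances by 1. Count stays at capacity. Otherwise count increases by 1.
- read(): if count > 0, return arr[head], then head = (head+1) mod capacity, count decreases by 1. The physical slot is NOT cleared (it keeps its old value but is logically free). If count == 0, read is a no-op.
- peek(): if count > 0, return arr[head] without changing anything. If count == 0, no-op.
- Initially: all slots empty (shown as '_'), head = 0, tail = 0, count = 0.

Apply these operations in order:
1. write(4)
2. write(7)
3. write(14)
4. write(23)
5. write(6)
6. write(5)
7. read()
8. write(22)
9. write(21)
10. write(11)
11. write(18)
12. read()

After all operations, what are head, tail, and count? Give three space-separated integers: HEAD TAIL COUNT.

Answer: 3 2 3

Derivation:
After op 1 (write(4)): arr=[4 _ _ _] head=0 tail=1 count=1
After op 2 (write(7)): arr=[4 7 _ _] head=0 tail=2 count=2
After op 3 (write(14)): arr=[4 7 14 _] head=0 tail=3 count=3
After op 4 (write(23)): arr=[4 7 14 23] head=0 tail=0 count=4
After op 5 (write(6)): arr=[6 7 14 23] head=1 tail=1 count=4
After op 6 (write(5)): arr=[6 5 14 23] head=2 tail=2 count=4
After op 7 (read()): arr=[6 5 14 23] head=3 tail=2 count=3
After op 8 (write(22)): arr=[6 5 22 23] head=3 tail=3 count=4
After op 9 (write(21)): arr=[6 5 22 21] head=0 tail=0 count=4
After op 10 (write(11)): arr=[11 5 22 21] head=1 tail=1 count=4
After op 11 (write(18)): arr=[11 18 22 21] head=2 tail=2 count=4
After op 12 (read()): arr=[11 18 22 21] head=3 tail=2 count=3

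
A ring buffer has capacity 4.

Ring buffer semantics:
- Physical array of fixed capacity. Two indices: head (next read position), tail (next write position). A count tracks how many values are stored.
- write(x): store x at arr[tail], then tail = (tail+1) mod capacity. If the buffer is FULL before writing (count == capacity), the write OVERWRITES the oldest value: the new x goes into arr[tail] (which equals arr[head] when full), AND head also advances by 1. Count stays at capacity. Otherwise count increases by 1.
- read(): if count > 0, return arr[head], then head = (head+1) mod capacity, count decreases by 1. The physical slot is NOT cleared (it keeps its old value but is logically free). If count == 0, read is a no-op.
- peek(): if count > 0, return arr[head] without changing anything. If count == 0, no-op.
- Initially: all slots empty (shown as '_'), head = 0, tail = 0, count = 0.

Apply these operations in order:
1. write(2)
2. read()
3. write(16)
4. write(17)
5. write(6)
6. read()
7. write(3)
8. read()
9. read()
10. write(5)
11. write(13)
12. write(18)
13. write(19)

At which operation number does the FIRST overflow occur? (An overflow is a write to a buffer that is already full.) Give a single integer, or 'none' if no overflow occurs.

After op 1 (write(2)): arr=[2 _ _ _] head=0 tail=1 count=1
After op 2 (read()): arr=[2 _ _ _] head=1 tail=1 count=0
After op 3 (write(16)): arr=[2 16 _ _] head=1 tail=2 count=1
After op 4 (write(17)): arr=[2 16 17 _] head=1 tail=3 count=2
After op 5 (write(6)): arr=[2 16 17 6] head=1 tail=0 count=3
After op 6 (read()): arr=[2 16 17 6] head=2 tail=0 count=2
After op 7 (write(3)): arr=[3 16 17 6] head=2 tail=1 count=3
After op 8 (read()): arr=[3 16 17 6] head=3 tail=1 count=2
After op 9 (read()): arr=[3 16 17 6] head=0 tail=1 count=1
After op 10 (write(5)): arr=[3 5 17 6] head=0 tail=2 count=2
After op 11 (write(13)): arr=[3 5 13 6] head=0 tail=3 count=3
After op 12 (write(18)): arr=[3 5 13 18] head=0 tail=0 count=4
After op 13 (write(19)): arr=[19 5 13 18] head=1 tail=1 count=4

Answer: 13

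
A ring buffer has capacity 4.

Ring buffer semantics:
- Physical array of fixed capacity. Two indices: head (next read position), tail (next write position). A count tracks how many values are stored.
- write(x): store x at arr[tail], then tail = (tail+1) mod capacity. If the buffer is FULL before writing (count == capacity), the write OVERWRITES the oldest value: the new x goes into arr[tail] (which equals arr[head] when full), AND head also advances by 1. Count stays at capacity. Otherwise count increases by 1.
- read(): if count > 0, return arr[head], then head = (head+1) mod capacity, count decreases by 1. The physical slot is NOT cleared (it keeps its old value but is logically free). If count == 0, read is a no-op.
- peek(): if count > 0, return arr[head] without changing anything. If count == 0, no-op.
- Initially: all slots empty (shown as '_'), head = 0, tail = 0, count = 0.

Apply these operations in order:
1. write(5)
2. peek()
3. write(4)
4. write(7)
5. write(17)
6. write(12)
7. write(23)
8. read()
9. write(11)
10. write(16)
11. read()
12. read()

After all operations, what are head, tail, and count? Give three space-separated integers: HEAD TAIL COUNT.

After op 1 (write(5)): arr=[5 _ _ _] head=0 tail=1 count=1
After op 2 (peek()): arr=[5 _ _ _] head=0 tail=1 count=1
After op 3 (write(4)): arr=[5 4 _ _] head=0 tail=2 count=2
After op 4 (write(7)): arr=[5 4 7 _] head=0 tail=3 count=3
After op 5 (write(17)): arr=[5 4 7 17] head=0 tail=0 count=4
After op 6 (write(12)): arr=[12 4 7 17] head=1 tail=1 count=4
After op 7 (write(23)): arr=[12 23 7 17] head=2 tail=2 count=4
After op 8 (read()): arr=[12 23 7 17] head=3 tail=2 count=3
After op 9 (write(11)): arr=[12 23 11 17] head=3 tail=3 count=4
After op 10 (write(16)): arr=[12 23 11 16] head=0 tail=0 count=4
After op 11 (read()): arr=[12 23 11 16] head=1 tail=0 count=3
After op 12 (read()): arr=[12 23 11 16] head=2 tail=0 count=2

Answer: 2 0 2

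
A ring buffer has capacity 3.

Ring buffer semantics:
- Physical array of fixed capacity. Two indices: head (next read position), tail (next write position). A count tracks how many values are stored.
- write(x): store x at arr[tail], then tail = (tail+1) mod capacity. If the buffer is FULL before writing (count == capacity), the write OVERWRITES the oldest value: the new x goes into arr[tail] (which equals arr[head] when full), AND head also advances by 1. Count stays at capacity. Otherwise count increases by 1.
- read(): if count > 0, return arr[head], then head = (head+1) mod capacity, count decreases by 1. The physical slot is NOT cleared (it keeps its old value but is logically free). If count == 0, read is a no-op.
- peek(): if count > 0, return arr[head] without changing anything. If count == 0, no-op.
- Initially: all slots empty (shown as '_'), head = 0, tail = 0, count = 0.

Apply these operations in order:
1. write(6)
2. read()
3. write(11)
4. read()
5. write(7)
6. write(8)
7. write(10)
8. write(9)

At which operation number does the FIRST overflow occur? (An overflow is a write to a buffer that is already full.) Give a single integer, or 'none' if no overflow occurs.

After op 1 (write(6)): arr=[6 _ _] head=0 tail=1 count=1
After op 2 (read()): arr=[6 _ _] head=1 tail=1 count=0
After op 3 (write(11)): arr=[6 11 _] head=1 tail=2 count=1
After op 4 (read()): arr=[6 11 _] head=2 tail=2 count=0
After op 5 (write(7)): arr=[6 11 7] head=2 tail=0 count=1
After op 6 (write(8)): arr=[8 11 7] head=2 tail=1 count=2
After op 7 (write(10)): arr=[8 10 7] head=2 tail=2 count=3
After op 8 (write(9)): arr=[8 10 9] head=0 tail=0 count=3

Answer: 8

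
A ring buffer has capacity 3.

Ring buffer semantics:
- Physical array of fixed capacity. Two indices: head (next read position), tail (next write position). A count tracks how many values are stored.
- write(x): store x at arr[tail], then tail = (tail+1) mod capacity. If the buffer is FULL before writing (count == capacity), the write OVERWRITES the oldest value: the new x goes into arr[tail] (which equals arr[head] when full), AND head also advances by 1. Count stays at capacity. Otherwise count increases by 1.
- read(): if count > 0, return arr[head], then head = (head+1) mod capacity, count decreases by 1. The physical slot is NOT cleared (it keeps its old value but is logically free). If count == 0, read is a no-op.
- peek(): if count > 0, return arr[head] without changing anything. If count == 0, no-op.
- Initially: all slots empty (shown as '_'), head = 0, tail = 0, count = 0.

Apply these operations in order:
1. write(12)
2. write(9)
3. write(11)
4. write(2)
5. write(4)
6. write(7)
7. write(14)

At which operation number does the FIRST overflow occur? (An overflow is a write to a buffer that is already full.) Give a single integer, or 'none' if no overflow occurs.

After op 1 (write(12)): arr=[12 _ _] head=0 tail=1 count=1
After op 2 (write(9)): arr=[12 9 _] head=0 tail=2 count=2
After op 3 (write(11)): arr=[12 9 11] head=0 tail=0 count=3
After op 4 (write(2)): arr=[2 9 11] head=1 tail=1 count=3
After op 5 (write(4)): arr=[2 4 11] head=2 tail=2 count=3
After op 6 (write(7)): arr=[2 4 7] head=0 tail=0 count=3
After op 7 (write(14)): arr=[14 4 7] head=1 tail=1 count=3

Answer: 4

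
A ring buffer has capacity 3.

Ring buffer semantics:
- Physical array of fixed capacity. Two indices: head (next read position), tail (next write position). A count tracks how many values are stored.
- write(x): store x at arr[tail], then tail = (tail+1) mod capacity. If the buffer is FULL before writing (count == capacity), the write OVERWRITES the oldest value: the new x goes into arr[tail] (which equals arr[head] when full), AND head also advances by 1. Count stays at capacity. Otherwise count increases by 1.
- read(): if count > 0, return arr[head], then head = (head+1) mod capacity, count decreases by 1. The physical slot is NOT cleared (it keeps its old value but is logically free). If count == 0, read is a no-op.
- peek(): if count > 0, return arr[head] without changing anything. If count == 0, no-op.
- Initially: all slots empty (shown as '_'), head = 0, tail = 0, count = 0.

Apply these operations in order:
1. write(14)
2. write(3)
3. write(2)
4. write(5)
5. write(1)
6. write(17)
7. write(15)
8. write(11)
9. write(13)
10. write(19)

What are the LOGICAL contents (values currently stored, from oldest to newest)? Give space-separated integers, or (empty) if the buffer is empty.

After op 1 (write(14)): arr=[14 _ _] head=0 tail=1 count=1
After op 2 (write(3)): arr=[14 3 _] head=0 tail=2 count=2
After op 3 (write(2)): arr=[14 3 2] head=0 tail=0 count=3
After op 4 (write(5)): arr=[5 3 2] head=1 tail=1 count=3
After op 5 (write(1)): arr=[5 1 2] head=2 tail=2 count=3
After op 6 (write(17)): arr=[5 1 17] head=0 tail=0 count=3
After op 7 (write(15)): arr=[15 1 17] head=1 tail=1 count=3
After op 8 (write(11)): arr=[15 11 17] head=2 tail=2 count=3
After op 9 (write(13)): arr=[15 11 13] head=0 tail=0 count=3
After op 10 (write(19)): arr=[19 11 13] head=1 tail=1 count=3

Answer: 11 13 19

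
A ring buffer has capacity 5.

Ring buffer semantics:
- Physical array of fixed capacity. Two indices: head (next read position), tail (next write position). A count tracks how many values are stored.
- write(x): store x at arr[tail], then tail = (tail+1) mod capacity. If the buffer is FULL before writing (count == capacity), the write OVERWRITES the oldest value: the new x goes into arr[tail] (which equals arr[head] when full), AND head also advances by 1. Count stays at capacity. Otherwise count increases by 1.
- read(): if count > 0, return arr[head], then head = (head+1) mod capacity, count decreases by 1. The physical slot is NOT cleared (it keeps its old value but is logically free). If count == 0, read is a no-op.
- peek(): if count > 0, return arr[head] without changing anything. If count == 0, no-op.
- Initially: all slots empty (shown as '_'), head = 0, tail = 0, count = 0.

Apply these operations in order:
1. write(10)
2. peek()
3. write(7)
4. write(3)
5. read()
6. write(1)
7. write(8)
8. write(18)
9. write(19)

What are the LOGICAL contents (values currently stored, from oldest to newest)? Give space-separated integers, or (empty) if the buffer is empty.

After op 1 (write(10)): arr=[10 _ _ _ _] head=0 tail=1 count=1
After op 2 (peek()): arr=[10 _ _ _ _] head=0 tail=1 count=1
After op 3 (write(7)): arr=[10 7 _ _ _] head=0 tail=2 count=2
After op 4 (write(3)): arr=[10 7 3 _ _] head=0 tail=3 count=3
After op 5 (read()): arr=[10 7 3 _ _] head=1 tail=3 count=2
After op 6 (write(1)): arr=[10 7 3 1 _] head=1 tail=4 count=3
After op 7 (write(8)): arr=[10 7 3 1 8] head=1 tail=0 count=4
After op 8 (write(18)): arr=[18 7 3 1 8] head=1 tail=1 count=5
After op 9 (write(19)): arr=[18 19 3 1 8] head=2 tail=2 count=5

Answer: 3 1 8 18 19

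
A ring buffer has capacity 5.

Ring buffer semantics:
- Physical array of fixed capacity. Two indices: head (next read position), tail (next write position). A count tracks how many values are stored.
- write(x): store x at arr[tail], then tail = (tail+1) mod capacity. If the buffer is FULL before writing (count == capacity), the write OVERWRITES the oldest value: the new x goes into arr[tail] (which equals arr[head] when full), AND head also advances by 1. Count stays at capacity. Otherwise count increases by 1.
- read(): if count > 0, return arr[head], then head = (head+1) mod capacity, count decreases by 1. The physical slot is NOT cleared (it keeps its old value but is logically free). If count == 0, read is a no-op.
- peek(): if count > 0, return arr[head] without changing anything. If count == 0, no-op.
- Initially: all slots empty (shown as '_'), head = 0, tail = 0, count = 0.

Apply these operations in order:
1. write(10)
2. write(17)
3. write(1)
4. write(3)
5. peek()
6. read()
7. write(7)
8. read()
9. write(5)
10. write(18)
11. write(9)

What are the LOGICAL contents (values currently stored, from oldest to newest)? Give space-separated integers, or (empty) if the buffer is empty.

Answer: 3 7 5 18 9

Derivation:
After op 1 (write(10)): arr=[10 _ _ _ _] head=0 tail=1 count=1
After op 2 (write(17)): arr=[10 17 _ _ _] head=0 tail=2 count=2
After op 3 (write(1)): arr=[10 17 1 _ _] head=0 tail=3 count=3
After op 4 (write(3)): arr=[10 17 1 3 _] head=0 tail=4 count=4
After op 5 (peek()): arr=[10 17 1 3 _] head=0 tail=4 count=4
After op 6 (read()): arr=[10 17 1 3 _] head=1 tail=4 count=3
After op 7 (write(7)): arr=[10 17 1 3 7] head=1 tail=0 count=4
After op 8 (read()): arr=[10 17 1 3 7] head=2 tail=0 count=3
After op 9 (write(5)): arr=[5 17 1 3 7] head=2 tail=1 count=4
After op 10 (write(18)): arr=[5 18 1 3 7] head=2 tail=2 count=5
After op 11 (write(9)): arr=[5 18 9 3 7] head=3 tail=3 count=5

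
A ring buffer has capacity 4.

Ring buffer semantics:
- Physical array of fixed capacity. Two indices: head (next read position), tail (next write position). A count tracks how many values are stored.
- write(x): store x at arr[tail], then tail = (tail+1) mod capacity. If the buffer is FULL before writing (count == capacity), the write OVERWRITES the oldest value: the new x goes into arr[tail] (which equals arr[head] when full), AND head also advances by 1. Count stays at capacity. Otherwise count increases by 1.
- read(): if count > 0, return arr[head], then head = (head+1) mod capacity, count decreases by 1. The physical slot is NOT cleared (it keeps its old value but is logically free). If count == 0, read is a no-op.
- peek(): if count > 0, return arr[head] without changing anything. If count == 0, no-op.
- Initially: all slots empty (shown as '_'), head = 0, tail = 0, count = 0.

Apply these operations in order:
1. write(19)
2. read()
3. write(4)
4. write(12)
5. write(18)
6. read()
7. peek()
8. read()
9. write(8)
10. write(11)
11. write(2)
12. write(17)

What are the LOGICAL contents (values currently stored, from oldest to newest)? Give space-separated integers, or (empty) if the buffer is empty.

After op 1 (write(19)): arr=[19 _ _ _] head=0 tail=1 count=1
After op 2 (read()): arr=[19 _ _ _] head=1 tail=1 count=0
After op 3 (write(4)): arr=[19 4 _ _] head=1 tail=2 count=1
After op 4 (write(12)): arr=[19 4 12 _] head=1 tail=3 count=2
After op 5 (write(18)): arr=[19 4 12 18] head=1 tail=0 count=3
After op 6 (read()): arr=[19 4 12 18] head=2 tail=0 count=2
After op 7 (peek()): arr=[19 4 12 18] head=2 tail=0 count=2
After op 8 (read()): arr=[19 4 12 18] head=3 tail=0 count=1
After op 9 (write(8)): arr=[8 4 12 18] head=3 tail=1 count=2
After op 10 (write(11)): arr=[8 11 12 18] head=3 tail=2 count=3
After op 11 (write(2)): arr=[8 11 2 18] head=3 tail=3 count=4
After op 12 (write(17)): arr=[8 11 2 17] head=0 tail=0 count=4

Answer: 8 11 2 17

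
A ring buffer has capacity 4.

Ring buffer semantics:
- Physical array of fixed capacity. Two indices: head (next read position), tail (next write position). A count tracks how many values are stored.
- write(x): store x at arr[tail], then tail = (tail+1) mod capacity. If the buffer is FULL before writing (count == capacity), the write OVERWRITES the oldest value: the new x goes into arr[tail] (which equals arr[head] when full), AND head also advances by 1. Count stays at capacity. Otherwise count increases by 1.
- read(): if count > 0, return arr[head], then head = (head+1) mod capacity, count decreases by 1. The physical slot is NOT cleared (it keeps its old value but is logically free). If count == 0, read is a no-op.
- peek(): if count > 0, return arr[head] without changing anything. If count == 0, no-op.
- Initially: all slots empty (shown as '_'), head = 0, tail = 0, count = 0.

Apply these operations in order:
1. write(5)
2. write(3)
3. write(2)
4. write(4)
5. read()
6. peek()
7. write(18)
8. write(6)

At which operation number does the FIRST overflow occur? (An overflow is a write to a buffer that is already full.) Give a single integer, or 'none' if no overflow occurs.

Answer: 8

Derivation:
After op 1 (write(5)): arr=[5 _ _ _] head=0 tail=1 count=1
After op 2 (write(3)): arr=[5 3 _ _] head=0 tail=2 count=2
After op 3 (write(2)): arr=[5 3 2 _] head=0 tail=3 count=3
After op 4 (write(4)): arr=[5 3 2 4] head=0 tail=0 count=4
After op 5 (read()): arr=[5 3 2 4] head=1 tail=0 count=3
After op 6 (peek()): arr=[5 3 2 4] head=1 tail=0 count=3
After op 7 (write(18)): arr=[18 3 2 4] head=1 tail=1 count=4
After op 8 (write(6)): arr=[18 6 2 4] head=2 tail=2 count=4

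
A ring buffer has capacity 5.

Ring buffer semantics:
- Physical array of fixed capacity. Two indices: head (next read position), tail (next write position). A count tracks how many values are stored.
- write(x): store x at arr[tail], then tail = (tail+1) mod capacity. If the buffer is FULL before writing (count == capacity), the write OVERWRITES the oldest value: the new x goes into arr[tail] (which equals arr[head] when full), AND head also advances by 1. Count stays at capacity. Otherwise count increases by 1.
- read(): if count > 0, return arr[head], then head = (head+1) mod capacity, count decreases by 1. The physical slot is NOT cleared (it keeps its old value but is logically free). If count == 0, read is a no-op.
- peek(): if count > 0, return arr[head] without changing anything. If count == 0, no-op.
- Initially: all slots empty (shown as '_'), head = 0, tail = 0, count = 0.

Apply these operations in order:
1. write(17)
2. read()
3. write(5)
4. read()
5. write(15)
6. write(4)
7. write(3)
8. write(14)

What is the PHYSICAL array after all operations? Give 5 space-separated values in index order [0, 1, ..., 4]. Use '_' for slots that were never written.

After op 1 (write(17)): arr=[17 _ _ _ _] head=0 tail=1 count=1
After op 2 (read()): arr=[17 _ _ _ _] head=1 tail=1 count=0
After op 3 (write(5)): arr=[17 5 _ _ _] head=1 tail=2 count=1
After op 4 (read()): arr=[17 5 _ _ _] head=2 tail=2 count=0
After op 5 (write(15)): arr=[17 5 15 _ _] head=2 tail=3 count=1
After op 6 (write(4)): arr=[17 5 15 4 _] head=2 tail=4 count=2
After op 7 (write(3)): arr=[17 5 15 4 3] head=2 tail=0 count=3
After op 8 (write(14)): arr=[14 5 15 4 3] head=2 tail=1 count=4

Answer: 14 5 15 4 3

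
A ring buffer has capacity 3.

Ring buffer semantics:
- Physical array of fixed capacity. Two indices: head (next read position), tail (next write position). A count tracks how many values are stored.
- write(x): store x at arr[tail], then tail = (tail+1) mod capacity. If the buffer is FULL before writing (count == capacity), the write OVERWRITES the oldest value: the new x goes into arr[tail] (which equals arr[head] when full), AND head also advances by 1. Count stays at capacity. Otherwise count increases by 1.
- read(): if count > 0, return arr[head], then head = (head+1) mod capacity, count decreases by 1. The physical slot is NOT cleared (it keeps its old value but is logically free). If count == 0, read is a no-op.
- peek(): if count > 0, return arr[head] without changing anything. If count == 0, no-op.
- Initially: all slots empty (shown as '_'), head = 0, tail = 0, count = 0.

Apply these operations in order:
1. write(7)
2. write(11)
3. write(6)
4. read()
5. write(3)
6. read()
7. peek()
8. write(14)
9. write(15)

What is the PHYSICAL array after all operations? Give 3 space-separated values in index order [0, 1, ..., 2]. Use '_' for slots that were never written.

After op 1 (write(7)): arr=[7 _ _] head=0 tail=1 count=1
After op 2 (write(11)): arr=[7 11 _] head=0 tail=2 count=2
After op 3 (write(6)): arr=[7 11 6] head=0 tail=0 count=3
After op 4 (read()): arr=[7 11 6] head=1 tail=0 count=2
After op 5 (write(3)): arr=[3 11 6] head=1 tail=1 count=3
After op 6 (read()): arr=[3 11 6] head=2 tail=1 count=2
After op 7 (peek()): arr=[3 11 6] head=2 tail=1 count=2
After op 8 (write(14)): arr=[3 14 6] head=2 tail=2 count=3
After op 9 (write(15)): arr=[3 14 15] head=0 tail=0 count=3

Answer: 3 14 15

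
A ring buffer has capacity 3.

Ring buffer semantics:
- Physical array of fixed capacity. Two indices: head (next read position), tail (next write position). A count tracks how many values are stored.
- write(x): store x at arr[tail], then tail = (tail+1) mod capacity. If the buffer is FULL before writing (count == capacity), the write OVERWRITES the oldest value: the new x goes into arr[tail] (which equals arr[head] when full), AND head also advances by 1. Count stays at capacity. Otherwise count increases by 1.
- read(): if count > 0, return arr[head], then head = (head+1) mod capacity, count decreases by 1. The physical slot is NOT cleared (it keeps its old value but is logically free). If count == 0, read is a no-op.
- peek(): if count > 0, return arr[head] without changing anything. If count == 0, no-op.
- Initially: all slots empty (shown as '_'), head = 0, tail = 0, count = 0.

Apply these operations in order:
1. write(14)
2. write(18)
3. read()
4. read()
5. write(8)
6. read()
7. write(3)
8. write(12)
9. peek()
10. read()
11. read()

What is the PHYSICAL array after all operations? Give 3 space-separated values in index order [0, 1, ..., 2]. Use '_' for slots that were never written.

After op 1 (write(14)): arr=[14 _ _] head=0 tail=1 count=1
After op 2 (write(18)): arr=[14 18 _] head=0 tail=2 count=2
After op 3 (read()): arr=[14 18 _] head=1 tail=2 count=1
After op 4 (read()): arr=[14 18 _] head=2 tail=2 count=0
After op 5 (write(8)): arr=[14 18 8] head=2 tail=0 count=1
After op 6 (read()): arr=[14 18 8] head=0 tail=0 count=0
After op 7 (write(3)): arr=[3 18 8] head=0 tail=1 count=1
After op 8 (write(12)): arr=[3 12 8] head=0 tail=2 count=2
After op 9 (peek()): arr=[3 12 8] head=0 tail=2 count=2
After op 10 (read()): arr=[3 12 8] head=1 tail=2 count=1
After op 11 (read()): arr=[3 12 8] head=2 tail=2 count=0

Answer: 3 12 8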